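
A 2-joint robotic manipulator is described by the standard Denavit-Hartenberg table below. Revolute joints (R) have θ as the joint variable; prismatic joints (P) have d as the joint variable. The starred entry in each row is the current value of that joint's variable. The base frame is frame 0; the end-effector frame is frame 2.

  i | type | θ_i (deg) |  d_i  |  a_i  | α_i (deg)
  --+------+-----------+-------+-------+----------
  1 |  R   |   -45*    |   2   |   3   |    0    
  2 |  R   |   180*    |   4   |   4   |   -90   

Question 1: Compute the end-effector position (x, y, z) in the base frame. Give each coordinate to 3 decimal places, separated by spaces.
after link 1: o_1 = (2.1213, -2.1213, 2.0000)
after link 2: o_2 = (-0.7071, 0.7071, 6.0000)

-0.707 0.707 6.000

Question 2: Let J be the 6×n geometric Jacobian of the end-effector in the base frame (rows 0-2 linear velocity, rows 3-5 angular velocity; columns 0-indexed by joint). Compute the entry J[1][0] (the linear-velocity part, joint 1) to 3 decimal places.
axis z_0 = ẑ; lever o_n−o_0 = (-0.7071,0.7071,6.0000)
cross product → J_v[:, 0] = (-0.7071,-0.7071,0.0000)
J_ω[:, 0] = z_0
entry J[1][0] = -0.7071

-0.707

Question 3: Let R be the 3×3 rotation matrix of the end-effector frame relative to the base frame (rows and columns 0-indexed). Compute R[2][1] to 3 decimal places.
End-effector y-axis (col 1 of R) = (-0.0000,-0.0000,-1.0000)
R[2][1] = -1.0000

-1.000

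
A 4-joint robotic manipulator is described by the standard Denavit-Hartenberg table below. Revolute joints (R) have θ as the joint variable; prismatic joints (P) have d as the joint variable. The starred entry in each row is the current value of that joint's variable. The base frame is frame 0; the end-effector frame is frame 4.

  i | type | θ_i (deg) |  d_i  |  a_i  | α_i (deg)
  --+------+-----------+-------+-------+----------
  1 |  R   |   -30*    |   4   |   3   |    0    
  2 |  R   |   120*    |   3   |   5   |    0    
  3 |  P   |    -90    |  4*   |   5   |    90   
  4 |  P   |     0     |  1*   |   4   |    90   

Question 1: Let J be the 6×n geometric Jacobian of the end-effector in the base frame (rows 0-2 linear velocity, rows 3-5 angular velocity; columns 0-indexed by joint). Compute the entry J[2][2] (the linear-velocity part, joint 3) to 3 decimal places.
prismatic axis z_2 = (0.0000,0.0000,1.0000)
J_v[:, 2] = z_2; J_ω[:, 2] = (0,0,0)
entry J[2][2] = 1.0000

1.000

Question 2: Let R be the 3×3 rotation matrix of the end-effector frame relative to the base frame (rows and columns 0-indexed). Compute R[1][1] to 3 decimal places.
End-effector y-axis (col 1 of R) = (-0.0000,-1.0000,0.0000)
R[1][1] = -1.0000

-1.000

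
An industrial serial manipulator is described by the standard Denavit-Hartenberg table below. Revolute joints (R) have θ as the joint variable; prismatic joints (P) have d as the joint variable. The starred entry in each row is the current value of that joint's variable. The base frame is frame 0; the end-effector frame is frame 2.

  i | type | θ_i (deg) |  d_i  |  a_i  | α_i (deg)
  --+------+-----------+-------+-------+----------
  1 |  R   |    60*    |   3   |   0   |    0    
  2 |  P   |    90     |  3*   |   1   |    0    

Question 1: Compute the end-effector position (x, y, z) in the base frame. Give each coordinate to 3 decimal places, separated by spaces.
-0.866 0.500 6.000

after link 1: o_1 = (0.0000, 0.0000, 3.0000)
after link 2: o_2 = (-0.8660, 0.5000, 6.0000)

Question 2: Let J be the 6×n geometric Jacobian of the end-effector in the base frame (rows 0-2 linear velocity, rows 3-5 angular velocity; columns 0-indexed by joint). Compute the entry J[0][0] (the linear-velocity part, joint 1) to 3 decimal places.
axis z_0 = ẑ; lever o_n−o_0 = (-0.8660,0.5000,6.0000)
cross product → J_v[:, 0] = (-0.5000,-0.8660,0.0000)
J_ω[:, 0] = z_0
entry J[0][0] = -0.5000

-0.500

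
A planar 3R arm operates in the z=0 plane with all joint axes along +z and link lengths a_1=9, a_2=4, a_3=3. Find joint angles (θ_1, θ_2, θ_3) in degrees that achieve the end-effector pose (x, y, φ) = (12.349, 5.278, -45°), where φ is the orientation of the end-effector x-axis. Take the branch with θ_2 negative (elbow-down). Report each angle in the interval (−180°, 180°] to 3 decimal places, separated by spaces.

wrist centre = target − a_3·(cos φ, sin φ) = (10.2277, 7.3993)
cos θ_2 = (159.3554−9²−4²)/(2·9·4) = 0.8660; θ_2 = -29.9975° (elbow-down)
β = atan2(7.3993,10.2277) = 35.8842°; ψ = atan2(-1.9999,12.4642) = -9.1153°
θ_1 = β − ψ = 44.9995°
θ_3 = φ − θ_1 − θ_2 = -60.0020° (wrapped to (-180°,180°])

45.000 -29.998 -60.002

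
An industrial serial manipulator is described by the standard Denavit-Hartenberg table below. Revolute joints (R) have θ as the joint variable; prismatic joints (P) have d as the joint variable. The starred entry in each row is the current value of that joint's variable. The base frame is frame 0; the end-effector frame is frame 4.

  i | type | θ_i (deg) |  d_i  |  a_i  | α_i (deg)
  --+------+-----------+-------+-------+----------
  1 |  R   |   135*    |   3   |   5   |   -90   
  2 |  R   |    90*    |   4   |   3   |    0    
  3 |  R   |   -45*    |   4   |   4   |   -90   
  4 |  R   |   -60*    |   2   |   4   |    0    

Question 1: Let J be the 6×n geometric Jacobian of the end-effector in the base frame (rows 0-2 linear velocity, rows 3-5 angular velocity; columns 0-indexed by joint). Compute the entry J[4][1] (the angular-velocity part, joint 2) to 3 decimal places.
axis z_1 = (-0.7071,-0.7071,0.0000); lever o_n−o_1 = (-10.1063,-6.1063,-8.6569)
cross product → J_v[:, 1] = (6.1213,-6.1213,-2.8284)
J_ω[:, 1] = z_1
entry J[4][1] = -0.7071

-0.707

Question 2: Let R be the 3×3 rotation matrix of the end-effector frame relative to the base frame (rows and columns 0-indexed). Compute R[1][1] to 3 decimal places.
0.787

End-effector y-axis (col 1 of R) = (-0.0795,0.7866,-0.6124)
R[1][1] = 0.7866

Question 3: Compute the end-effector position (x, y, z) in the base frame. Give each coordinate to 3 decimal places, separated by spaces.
-13.642 -2.571 -5.657

after link 1: o_1 = (-3.5355, 3.5355, 3.0000)
after link 2: o_2 = (-6.3640, 0.7071, 0.0000)
after link 3: o_3 = (-11.1924, -0.1213, -2.8284)
after link 4: o_4 = (-13.6419, -2.5708, -5.6569)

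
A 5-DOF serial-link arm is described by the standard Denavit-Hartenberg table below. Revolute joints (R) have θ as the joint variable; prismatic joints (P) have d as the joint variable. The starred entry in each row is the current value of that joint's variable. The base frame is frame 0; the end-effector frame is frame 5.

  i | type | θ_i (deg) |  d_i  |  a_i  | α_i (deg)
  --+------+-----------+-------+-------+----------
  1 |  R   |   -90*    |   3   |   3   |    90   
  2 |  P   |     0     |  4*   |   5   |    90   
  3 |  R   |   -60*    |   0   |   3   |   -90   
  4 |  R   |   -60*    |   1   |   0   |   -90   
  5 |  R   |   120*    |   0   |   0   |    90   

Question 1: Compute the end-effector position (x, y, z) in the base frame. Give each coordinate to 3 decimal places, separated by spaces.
-1.902 -10.366 3.000

after link 1: o_1 = (0.0000, -3.0000, 3.0000)
after link 2: o_2 = (-4.0000, -8.0000, 3.0000)
after link 3: o_3 = (-1.4019, -9.5000, 3.0000)
after link 4: o_4 = (-1.9019, -10.3660, 3.0000)
after link 5: o_5 = (-1.9019, -10.3660, 3.0000)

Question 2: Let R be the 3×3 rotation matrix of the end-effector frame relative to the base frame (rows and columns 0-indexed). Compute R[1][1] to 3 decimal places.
-0.433

End-effector y-axis (col 1 of R) = (0.7500,-0.4330,0.5000)
R[1][1] = -0.4330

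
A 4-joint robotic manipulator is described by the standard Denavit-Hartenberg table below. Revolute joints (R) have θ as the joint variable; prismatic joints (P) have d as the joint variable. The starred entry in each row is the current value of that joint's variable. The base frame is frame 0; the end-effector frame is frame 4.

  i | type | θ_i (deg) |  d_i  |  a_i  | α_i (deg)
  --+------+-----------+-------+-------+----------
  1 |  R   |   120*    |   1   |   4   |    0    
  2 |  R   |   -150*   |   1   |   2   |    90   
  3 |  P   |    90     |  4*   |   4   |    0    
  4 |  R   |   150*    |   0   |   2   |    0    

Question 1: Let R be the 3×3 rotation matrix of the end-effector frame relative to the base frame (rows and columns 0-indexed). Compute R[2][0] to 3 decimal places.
End-effector x-axis (col 0 of R) = (-0.4330,0.2500,-0.8660)
R[2][0] = -0.8660

-0.866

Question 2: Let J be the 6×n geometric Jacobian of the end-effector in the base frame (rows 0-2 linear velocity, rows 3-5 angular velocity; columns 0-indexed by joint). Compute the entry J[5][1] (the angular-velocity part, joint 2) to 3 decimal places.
axis z_1 = (0.0000,0.0000,1.0000); lever o_n−o_1 = (-1.1340,-3.9641,3.2679)
cross product → J_v[:, 1] = (3.9641,-1.1340,0.0000)
J_ω[:, 1] = z_1
entry J[5][1] = 1.0000

1.000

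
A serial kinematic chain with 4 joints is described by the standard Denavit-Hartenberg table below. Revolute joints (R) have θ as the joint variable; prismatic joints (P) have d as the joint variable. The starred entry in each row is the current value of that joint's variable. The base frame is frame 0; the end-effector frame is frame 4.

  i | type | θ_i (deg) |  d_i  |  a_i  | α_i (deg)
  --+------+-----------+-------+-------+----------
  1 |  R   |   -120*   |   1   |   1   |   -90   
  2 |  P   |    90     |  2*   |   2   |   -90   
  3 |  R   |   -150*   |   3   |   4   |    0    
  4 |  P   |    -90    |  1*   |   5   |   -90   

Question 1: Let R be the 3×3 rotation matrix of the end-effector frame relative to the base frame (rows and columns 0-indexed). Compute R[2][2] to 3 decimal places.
0.866

End-effector z-axis (col 2 of R) = (0.4330,-0.2500,0.8660)
R[2][2] = 0.8660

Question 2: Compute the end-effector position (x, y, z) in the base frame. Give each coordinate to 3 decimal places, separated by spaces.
1.214 2.763 4.964

after link 1: o_1 = (-0.5000, -0.8660, 1.0000)
after link 2: o_2 = (1.2321, -1.8660, -1.0000)
after link 3: o_3 = (4.4641, -0.2679, 2.4641)
after link 4: o_4 = (1.2141, 2.7631, 4.9641)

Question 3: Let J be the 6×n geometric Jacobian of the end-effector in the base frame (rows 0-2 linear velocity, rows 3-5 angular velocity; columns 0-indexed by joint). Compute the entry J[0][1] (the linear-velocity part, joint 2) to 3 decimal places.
0.866

prismatic axis z_1 = (0.8660,-0.5000,0.0000)
J_v[:, 1] = z_1; J_ω[:, 1] = (0,0,0)
entry J[0][1] = 0.8660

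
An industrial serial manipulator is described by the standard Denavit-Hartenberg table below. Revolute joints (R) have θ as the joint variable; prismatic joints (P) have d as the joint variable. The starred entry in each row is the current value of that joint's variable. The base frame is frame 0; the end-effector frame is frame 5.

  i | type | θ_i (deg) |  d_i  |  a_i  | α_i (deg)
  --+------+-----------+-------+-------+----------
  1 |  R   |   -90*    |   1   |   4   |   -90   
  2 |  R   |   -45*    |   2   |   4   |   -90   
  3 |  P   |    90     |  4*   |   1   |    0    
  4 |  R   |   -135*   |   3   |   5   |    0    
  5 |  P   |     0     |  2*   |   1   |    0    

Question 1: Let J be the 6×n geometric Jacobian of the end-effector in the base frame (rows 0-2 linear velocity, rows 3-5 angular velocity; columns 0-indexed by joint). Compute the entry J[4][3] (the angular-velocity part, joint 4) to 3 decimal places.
axis z_3 = (0.0000,-0.7071,-0.7071); lever o_n−o_3 = (4.2426,-6.5355,-0.5355)
cross product → J_v[:, 3] = (-4.2426,-3.0000,3.0000)
J_ω[:, 3] = z_3
entry J[4][3] = -0.7071

-0.707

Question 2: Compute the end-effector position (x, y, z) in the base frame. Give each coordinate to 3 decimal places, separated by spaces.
5.243 -16.192 0.464

after link 1: o_1 = (0.0000, -4.0000, 1.0000)
after link 2: o_2 = (2.0000, -6.8284, 3.8284)
after link 3: o_3 = (1.0000, -9.6569, 1.0000)
after link 4: o_4 = (4.5355, -14.2782, 1.3787)
after link 5: o_5 = (5.2426, -16.1924, 0.4645)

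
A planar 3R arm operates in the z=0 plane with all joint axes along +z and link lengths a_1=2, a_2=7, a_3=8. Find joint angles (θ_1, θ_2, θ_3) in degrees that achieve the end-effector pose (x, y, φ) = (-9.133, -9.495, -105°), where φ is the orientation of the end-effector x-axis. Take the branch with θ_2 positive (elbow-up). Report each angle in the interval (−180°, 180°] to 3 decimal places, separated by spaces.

120.002 89.995 45.004

wrist centre = target − a_3·(cos φ, sin φ) = (-7.0624, -1.7676)
cos θ_2 = (53.0026−2²−7²)/(2·2·7) = 0.0001; θ_2 = 89.9948° (elbow-up)
β = atan2(-1.7676,-7.0624) = -165.9486°; ψ = atan2(7.0000,2.0006) = 74.0498°
θ_1 = β − ψ = -239.9984°
θ_3 = φ − θ_1 − θ_2 = 45.0036° (wrapped to (-180°,180°])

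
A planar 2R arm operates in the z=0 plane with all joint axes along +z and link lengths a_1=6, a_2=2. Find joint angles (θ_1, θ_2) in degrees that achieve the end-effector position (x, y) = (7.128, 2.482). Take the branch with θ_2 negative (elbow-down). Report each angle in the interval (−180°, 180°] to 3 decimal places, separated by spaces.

29.999 -45.006

cos θ_2 = (56.9687−6²−2²)/(2·6·2) = 0.7070; θ_2 = -45.0063° (elbow-down)
β = atan2(2.4820,7.1280) = 19.1983°; ψ = atan2(-1.4144,7.4141) = -10.8005°
θ_1 = β − ψ = 29.9988°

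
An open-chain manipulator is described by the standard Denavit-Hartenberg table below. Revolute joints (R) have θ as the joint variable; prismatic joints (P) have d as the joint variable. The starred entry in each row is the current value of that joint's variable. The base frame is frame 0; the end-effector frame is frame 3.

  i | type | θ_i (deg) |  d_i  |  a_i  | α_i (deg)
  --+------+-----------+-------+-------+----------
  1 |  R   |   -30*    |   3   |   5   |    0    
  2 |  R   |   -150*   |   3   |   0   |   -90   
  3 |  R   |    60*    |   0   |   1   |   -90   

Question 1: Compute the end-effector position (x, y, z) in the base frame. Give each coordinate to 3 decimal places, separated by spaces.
3.830 -2.500 5.134

after link 1: o_1 = (4.3301, -2.5000, 3.0000)
after link 2: o_2 = (4.3301, -2.5000, 6.0000)
after link 3: o_3 = (3.8301, -2.5000, 5.1340)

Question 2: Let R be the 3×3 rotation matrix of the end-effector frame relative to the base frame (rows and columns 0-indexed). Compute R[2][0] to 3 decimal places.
-0.866

End-effector x-axis (col 0 of R) = (-0.5000,-0.0000,-0.8660)
R[2][0] = -0.8660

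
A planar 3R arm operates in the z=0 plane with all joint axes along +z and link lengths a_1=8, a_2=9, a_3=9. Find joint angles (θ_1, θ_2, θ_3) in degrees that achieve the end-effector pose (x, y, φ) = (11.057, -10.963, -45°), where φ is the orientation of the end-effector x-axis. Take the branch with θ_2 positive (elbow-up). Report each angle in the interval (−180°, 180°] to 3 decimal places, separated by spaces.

-120.003 135.000 -59.997

wrist centre = target − a_3·(cos φ, sin φ) = (4.6930, -4.5990)
cos θ_2 = (43.1758−8²−9²)/(2·8·9) = -0.7071; θ_2 = 135.0005° (elbow-up)
β = atan2(-4.5990,4.6930) = -44.4204°; ψ = atan2(6.3639,1.6360) = 75.5830°
θ_1 = β − ψ = -120.0034°
θ_3 = φ − θ_1 − θ_2 = -59.9971° (wrapped to (-180°,180°])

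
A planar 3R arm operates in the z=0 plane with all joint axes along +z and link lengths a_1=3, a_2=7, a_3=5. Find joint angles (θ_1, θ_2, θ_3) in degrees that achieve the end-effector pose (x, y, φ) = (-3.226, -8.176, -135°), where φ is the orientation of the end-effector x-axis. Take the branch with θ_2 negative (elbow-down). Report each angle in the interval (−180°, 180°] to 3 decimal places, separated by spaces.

wrist centre = target − a_3·(cos φ, sin φ) = (0.3095, -4.6405)
cos θ_2 = (21.6297−3²−7²)/(2·3·7) = -0.8660; θ_2 = -149.9924° (elbow-down)
β = atan2(-4.6405,0.3095) = -86.1838°; ψ = atan2(-3.5008,-3.0617) = -131.1720°
θ_1 = β − ψ = 44.9882°
θ_3 = φ − θ_1 − θ_2 = -29.9958° (wrapped to (-180°,180°])

44.988 -149.992 -29.996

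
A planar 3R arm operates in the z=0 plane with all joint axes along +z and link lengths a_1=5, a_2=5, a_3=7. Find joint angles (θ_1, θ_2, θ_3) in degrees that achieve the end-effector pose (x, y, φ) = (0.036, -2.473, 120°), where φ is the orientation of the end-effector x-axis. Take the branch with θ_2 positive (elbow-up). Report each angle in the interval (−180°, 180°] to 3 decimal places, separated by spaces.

wrist centre = target − a_3·(cos φ, sin φ) = (3.5360, -8.5352)
cos θ_2 = (85.3526−5²−5²)/(2·5·5) = 0.7071; θ_2 = 45.0045° (elbow-up)
β = atan2(-8.5352,3.5360) = -67.4965°; ψ = atan2(3.5358,8.5353) = 22.5023°
θ_1 = β − ψ = -89.9987°
θ_3 = φ − θ_1 − θ_2 = 164.9942° (wrapped to (-180°,180°])

-89.999 45.005 164.994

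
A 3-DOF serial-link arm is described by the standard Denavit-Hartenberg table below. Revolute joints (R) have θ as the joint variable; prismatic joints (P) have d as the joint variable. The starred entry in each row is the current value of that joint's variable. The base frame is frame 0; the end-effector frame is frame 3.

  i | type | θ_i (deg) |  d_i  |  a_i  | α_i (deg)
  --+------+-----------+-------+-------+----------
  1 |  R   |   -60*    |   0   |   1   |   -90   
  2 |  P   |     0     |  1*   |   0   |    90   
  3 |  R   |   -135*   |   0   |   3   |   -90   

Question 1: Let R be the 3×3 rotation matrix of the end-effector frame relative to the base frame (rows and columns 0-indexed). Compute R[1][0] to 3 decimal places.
0.259

End-effector x-axis (col 0 of R) = (-0.9659,0.2588,0.0000)
R[1][0] = 0.2588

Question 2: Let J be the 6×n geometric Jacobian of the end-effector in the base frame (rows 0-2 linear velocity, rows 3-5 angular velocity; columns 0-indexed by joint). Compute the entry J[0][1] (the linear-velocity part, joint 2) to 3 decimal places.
prismatic axis z_1 = (0.8660,0.5000,0.0000)
J_v[:, 1] = z_1; J_ω[:, 1] = (0,0,0)
entry J[0][1] = 0.8660

0.866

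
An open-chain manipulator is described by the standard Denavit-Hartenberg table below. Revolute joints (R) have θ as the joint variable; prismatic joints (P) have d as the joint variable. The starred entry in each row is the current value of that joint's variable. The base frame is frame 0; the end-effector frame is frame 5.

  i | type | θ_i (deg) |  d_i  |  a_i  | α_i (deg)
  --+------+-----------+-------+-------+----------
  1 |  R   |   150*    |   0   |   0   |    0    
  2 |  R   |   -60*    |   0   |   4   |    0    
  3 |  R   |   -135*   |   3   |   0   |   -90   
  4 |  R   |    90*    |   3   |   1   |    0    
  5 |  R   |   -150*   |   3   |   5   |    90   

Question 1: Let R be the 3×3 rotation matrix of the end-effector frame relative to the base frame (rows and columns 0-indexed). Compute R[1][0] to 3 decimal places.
-0.354

End-effector x-axis (col 0 of R) = (0.3536,-0.3536,0.8660)
R[1][0] = -0.3536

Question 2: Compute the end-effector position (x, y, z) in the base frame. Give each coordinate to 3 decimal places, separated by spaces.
after link 1: o_1 = (0.0000, 0.0000, 0.0000)
after link 2: o_2 = (-0.0000, 4.0000, 0.0000)
after link 3: o_3 = (-0.0000, 4.0000, 3.0000)
after link 4: o_4 = (2.1213, 6.1213, 2.0000)
after link 5: o_5 = (6.0104, 6.4749, 6.3301)

6.010 6.475 6.330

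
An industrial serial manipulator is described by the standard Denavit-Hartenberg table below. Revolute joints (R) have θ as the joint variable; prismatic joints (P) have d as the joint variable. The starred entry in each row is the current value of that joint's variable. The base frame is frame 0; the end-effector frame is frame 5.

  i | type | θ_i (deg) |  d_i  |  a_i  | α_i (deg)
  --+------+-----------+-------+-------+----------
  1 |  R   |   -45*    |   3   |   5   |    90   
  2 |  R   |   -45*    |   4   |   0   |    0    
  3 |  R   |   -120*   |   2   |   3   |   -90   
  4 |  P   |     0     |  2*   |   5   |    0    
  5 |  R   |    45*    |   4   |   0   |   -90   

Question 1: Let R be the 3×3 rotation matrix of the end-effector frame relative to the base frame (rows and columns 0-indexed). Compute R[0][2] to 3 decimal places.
End-effector z-axis (col 2 of R) = (0.9830,0.0170,0.1830)
R[0][2] = 0.9830

0.983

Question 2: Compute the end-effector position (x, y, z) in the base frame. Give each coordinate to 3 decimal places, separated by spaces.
-5.073 -3.412 -4.866

after link 1: o_1 = (3.5355, -3.5355, 3.0000)
after link 2: o_2 = (0.7071, -6.3640, 3.0000)
after link 3: o_3 = (-2.7561, -5.7291, 2.2235)
after link 4: o_4 = (-5.8052, -2.6801, -1.0024)
after link 5: o_5 = (-5.0731, -3.4121, -4.8661)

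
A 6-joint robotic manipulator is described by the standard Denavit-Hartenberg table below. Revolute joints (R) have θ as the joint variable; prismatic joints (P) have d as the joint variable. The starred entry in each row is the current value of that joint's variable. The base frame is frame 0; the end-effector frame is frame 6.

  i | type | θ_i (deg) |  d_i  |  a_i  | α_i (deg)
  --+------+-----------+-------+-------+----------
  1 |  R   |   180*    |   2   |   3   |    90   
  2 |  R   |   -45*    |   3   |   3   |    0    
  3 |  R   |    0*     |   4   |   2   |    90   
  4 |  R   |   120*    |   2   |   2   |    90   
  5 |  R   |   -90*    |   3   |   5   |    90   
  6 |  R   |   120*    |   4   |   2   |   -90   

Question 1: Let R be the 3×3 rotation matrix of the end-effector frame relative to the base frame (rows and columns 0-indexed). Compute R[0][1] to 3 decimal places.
End-effector y-axis (col 1 of R) = (0.3536,0.8660,0.3536)
R[0][1] = 0.3536

0.354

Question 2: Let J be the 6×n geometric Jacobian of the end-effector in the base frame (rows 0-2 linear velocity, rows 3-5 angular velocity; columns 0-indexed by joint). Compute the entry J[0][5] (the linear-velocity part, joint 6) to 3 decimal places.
axis z_5 = (-0.3536,-0.8660,-0.3536); lever o_n−o_5 = (-1.7678,-2.5981,-3.1820)
cross product → J_v[:, 5] = (1.8371,-0.5000,-0.6124)
J_ω[:, 5] = z_5
entry J[0][5] = 1.8371

1.837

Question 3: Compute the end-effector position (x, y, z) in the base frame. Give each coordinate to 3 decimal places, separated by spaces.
-11.555 7.634 -3.726

after link 1: o_1 = (-3.0000, 0.0000, 2.0000)
after link 2: o_2 = (-5.1213, 3.0000, -0.1213)
after link 3: o_3 = (-6.5355, 7.0000, -1.5355)
after link 4: o_4 = (-4.4142, 8.7321, -2.2426)
after link 5: o_5 = (-9.7869, 10.2321, -0.5442)
after link 6: o_6 = (-11.5546, 7.6340, -3.7262)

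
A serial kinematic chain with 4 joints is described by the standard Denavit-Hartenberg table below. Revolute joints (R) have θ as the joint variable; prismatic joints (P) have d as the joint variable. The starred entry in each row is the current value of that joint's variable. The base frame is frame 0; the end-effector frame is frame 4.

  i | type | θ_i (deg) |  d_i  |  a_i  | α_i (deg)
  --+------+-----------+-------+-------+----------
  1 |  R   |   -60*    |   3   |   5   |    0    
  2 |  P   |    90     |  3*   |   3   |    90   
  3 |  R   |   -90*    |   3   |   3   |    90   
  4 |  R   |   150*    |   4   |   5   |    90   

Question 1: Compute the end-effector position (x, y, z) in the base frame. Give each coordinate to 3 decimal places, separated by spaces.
4.384 -9.593 7.330

after link 1: o_1 = (2.5000, -4.3301, 3.0000)
after link 2: o_2 = (5.0981, -2.8301, 6.0000)
after link 3: o_3 = (6.5981, -5.4282, 3.0000)
after link 4: o_4 = (4.3840, -9.5933, 7.3301)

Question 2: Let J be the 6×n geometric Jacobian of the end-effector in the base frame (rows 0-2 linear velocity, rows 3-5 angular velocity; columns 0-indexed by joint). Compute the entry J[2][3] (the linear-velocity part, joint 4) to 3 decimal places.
axis z_3 = (-0.8660,-0.5000,-0.0000); lever o_n−o_3 = (-2.2141,-4.1651,4.3301)
cross product → J_v[:, 3] = (-2.1651,3.7500,2.5000)
J_ω[:, 3] = z_3
entry J[2][3] = 2.5000

2.500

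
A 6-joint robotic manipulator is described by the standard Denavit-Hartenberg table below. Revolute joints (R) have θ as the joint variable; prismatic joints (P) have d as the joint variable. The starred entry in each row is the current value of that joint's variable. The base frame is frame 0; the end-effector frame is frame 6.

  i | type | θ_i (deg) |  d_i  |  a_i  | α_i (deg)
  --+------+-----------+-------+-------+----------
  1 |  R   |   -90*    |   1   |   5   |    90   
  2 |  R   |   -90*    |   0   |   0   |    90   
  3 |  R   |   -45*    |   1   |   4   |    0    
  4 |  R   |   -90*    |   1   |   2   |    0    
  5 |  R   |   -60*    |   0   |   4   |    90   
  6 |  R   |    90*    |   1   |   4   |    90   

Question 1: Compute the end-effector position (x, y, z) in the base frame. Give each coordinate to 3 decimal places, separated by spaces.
after link 1: o_1 = (0.0000, -5.0000, 1.0000)
after link 2: o_2 = (0.0000, -5.0000, 1.0000)
after link 3: o_3 = (2.8284, -4.0000, -1.8284)
after link 4: o_4 = (4.2426, -3.0000, -0.4142)
after link 5: o_5 = (3.2074, -3.0000, 3.4495)
after link 6: o_6 = (2.2414, 1.0000, 3.1907)

2.241 1.000 3.191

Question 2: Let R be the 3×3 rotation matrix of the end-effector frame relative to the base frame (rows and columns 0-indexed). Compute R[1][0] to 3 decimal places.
1.000

End-effector x-axis (col 0 of R) = (-0.0000,1.0000,0.0000)
R[1][0] = 1.0000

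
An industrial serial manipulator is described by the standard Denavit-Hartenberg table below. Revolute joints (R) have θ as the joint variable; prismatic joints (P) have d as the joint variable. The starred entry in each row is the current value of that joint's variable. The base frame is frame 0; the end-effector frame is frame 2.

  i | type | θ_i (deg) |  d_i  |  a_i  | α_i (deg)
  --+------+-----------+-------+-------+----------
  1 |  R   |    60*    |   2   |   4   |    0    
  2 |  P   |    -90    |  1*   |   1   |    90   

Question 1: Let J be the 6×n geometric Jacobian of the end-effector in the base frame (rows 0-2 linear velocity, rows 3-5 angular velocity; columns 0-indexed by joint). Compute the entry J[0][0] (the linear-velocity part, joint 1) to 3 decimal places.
-2.964

axis z_0 = ẑ; lever o_n−o_0 = (2.8660,2.9641,3.0000)
cross product → J_v[:, 0] = (-2.9641,2.8660,0.0000)
J_ω[:, 0] = z_0
entry J[0][0] = -2.9641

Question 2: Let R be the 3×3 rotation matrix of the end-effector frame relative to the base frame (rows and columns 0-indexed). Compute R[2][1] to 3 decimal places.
End-effector y-axis (col 1 of R) = (0.0000,0.0000,1.0000)
R[2][1] = 1.0000

1.000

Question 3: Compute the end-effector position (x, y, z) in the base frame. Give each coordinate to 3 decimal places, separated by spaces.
after link 1: o_1 = (2.0000, 3.4641, 2.0000)
after link 2: o_2 = (2.8660, 2.9641, 3.0000)

2.866 2.964 3.000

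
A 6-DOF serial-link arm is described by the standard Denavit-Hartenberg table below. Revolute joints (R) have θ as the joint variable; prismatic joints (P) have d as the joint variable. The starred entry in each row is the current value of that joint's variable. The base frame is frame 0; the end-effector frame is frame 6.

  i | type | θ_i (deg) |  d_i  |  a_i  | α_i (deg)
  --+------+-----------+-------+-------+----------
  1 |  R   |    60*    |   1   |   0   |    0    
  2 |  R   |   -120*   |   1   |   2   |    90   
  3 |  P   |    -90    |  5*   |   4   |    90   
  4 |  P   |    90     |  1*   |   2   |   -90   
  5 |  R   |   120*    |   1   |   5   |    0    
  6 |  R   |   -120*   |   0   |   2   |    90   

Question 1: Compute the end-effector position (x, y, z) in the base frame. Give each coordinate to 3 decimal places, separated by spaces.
after link 1: o_1 = (0.0000, 0.0000, 1.0000)
after link 2: o_2 = (1.0000, -1.7321, 2.0000)
after link 3: o_3 = (-3.3301, -4.2321, -2.0000)
after link 4: o_4 = (-5.5622, -4.3660, -2.0000)
after link 5: o_5 = (-1.2321, -6.8660, -1.0000)
after link 6: o_6 = (-2.9641, -7.8660, -1.0000)

-2.964 -7.866 -1.000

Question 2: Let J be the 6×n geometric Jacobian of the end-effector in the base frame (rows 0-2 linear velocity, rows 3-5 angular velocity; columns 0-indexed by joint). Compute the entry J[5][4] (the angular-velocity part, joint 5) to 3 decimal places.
1.000

axis z_4 = (-0.0000,0.0000,1.0000); lever o_n−o_4 = (2.5981,-3.5000,1.0000)
cross product → J_v[:, 4] = (3.5000,2.5981,-0.0000)
J_ω[:, 4] = z_4
entry J[5][4] = 1.0000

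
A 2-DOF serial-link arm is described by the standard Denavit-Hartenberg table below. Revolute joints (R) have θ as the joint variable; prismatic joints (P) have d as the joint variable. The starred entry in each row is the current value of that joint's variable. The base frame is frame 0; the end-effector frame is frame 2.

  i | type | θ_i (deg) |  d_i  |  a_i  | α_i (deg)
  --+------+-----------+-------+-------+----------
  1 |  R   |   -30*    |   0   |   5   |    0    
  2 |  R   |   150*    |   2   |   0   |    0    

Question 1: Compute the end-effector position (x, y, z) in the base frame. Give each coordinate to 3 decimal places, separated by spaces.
4.330 -2.500 2.000

after link 1: o_1 = (4.3301, -2.5000, 0.0000)
after link 2: o_2 = (4.3301, -2.5000, 2.0000)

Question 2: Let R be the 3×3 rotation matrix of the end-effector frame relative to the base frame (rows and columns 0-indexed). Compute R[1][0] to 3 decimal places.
0.866

End-effector x-axis (col 0 of R) = (-0.5000,0.8660,0.0000)
R[1][0] = 0.8660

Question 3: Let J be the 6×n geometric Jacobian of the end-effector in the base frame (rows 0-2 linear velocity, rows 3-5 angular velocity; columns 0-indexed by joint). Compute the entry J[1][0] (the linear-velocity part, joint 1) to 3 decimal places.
axis z_0 = ẑ; lever o_n−o_0 = (4.3301,-2.5000,2.0000)
cross product → J_v[:, 0] = (2.5000,4.3301,-0.0000)
J_ω[:, 0] = z_0
entry J[1][0] = 4.3301

4.330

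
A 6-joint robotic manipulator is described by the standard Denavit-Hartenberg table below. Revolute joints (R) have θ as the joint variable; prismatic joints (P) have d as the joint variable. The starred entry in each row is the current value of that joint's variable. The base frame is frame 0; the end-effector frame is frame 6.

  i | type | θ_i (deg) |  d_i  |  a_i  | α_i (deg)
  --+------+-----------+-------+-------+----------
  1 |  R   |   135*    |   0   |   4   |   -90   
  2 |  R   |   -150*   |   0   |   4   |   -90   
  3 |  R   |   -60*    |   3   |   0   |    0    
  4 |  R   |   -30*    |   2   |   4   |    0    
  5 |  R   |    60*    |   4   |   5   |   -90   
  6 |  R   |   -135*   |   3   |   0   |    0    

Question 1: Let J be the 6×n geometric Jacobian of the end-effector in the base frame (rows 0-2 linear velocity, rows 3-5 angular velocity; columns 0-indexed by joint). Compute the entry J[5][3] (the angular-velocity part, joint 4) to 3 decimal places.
0.866

axis z_3 = (-0.3536,0.3536,0.8660); lever o_n−o_3 = (-1.3102,-4.2080,8.1112)
cross product → J_v[:, 3] = (6.5120,1.7331,1.9510)
J_ω[:, 3] = z_3
entry J[5][3] = 0.8660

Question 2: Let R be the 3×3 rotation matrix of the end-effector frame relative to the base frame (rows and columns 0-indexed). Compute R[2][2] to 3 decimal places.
0.250

End-effector z-axis (col 2 of R) = (0.9186,0.3062,0.2500)
R[2][2] = 0.2500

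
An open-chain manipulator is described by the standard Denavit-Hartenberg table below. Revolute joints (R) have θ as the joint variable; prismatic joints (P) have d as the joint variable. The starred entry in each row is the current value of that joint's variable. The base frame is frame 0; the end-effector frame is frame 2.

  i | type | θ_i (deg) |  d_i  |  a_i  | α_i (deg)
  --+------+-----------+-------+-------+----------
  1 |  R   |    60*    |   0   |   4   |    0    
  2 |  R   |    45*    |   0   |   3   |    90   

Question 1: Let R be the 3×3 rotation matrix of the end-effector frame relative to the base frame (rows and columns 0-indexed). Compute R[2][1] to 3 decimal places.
End-effector y-axis (col 1 of R) = (-0.0000,-0.0000,1.0000)
R[2][1] = 1.0000

1.000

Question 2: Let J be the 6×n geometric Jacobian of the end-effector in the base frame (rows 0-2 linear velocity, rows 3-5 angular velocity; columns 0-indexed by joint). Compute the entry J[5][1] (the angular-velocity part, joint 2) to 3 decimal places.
1.000

axis z_1 = (0.0000,0.0000,1.0000); lever o_n−o_1 = (-0.7765,2.8978,0.0000)
cross product → J_v[:, 1] = (-2.8978,-0.7765,0.0000)
J_ω[:, 1] = z_1
entry J[5][1] = 1.0000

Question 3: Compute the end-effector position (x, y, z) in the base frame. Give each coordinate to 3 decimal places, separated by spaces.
1.224 6.362 0.000

after link 1: o_1 = (2.0000, 3.4641, 0.0000)
after link 2: o_2 = (1.2235, 6.3619, 0.0000)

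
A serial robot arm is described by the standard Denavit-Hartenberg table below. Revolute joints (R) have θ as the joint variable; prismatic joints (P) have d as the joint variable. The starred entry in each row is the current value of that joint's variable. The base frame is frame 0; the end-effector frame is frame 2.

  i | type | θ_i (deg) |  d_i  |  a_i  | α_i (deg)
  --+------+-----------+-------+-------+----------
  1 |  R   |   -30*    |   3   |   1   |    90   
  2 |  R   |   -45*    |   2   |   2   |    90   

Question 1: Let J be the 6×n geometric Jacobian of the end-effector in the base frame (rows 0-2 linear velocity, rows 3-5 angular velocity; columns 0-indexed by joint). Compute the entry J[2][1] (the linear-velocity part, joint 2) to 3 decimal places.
1.414

axis z_1 = (-0.5000,-0.8660,0.0000); lever o_n−o_1 = (0.2247,-2.4392,-1.4142)
cross product → J_v[:, 1] = (1.2247,-0.7071,1.4142)
J_ω[:, 1] = z_1
entry J[2][1] = 1.4142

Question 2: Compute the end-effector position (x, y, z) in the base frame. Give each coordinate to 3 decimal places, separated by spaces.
after link 1: o_1 = (0.8660, -0.5000, 3.0000)
after link 2: o_2 = (1.0908, -2.9392, 1.5858)

1.091 -2.939 1.586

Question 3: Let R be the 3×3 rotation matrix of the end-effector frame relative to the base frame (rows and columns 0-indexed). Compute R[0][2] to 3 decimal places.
End-effector z-axis (col 2 of R) = (-0.6124,0.3536,-0.7071)
R[0][2] = -0.6124

-0.612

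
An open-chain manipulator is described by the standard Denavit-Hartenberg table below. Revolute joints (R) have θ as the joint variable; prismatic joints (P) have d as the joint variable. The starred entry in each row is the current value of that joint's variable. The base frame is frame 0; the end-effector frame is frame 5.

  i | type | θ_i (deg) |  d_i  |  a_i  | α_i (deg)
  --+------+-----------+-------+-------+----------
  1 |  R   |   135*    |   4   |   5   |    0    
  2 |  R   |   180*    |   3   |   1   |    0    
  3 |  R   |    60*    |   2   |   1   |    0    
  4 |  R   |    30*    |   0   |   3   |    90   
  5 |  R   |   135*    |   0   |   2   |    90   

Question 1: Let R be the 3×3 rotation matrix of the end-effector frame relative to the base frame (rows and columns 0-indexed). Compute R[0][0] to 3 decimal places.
-0.500

End-effector x-axis (col 0 of R) = (-0.5000,-0.5000,0.7071)
R[0][0] = -0.5000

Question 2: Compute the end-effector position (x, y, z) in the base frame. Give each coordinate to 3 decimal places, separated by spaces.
-0.741 4.209 10.414

after link 1: o_1 = (-3.5355, 3.5355, 4.0000)
after link 2: o_2 = (-2.8284, 2.8284, 7.0000)
after link 3: o_3 = (-1.8625, 3.0872, 9.0000)
after link 4: o_4 = (0.2588, 5.2086, 9.0000)
after link 5: o_5 = (-0.7412, 4.2086, 10.4142)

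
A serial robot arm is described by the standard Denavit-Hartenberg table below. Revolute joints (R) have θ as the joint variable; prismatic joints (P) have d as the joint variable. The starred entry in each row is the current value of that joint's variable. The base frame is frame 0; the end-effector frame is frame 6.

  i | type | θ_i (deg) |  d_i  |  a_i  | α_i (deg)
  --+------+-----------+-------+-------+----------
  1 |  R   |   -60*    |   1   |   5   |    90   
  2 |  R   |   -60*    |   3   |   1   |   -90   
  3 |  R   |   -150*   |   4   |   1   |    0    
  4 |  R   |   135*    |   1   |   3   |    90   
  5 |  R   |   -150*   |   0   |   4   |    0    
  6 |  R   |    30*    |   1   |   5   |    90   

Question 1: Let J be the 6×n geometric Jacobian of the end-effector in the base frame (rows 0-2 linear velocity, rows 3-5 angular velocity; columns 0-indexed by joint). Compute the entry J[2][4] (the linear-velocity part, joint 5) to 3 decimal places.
axis z_4 = (-0.9012,-0.3709,0.2241); lever o_n−o_4 = (-3.7456,7.6430,2.0481)
cross product → J_v[:, 4] = (-2.4728,1.0063,-8.2773)
J_ω[:, 4] = z_4
entry J[2][4] = -8.2773

-8.277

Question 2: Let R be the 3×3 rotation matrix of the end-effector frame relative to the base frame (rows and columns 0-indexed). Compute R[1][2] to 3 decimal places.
0.099

End-effector z-axis (col 2 of R) = (0.2015,0.0993,0.9744)
R[1][2] = 0.0993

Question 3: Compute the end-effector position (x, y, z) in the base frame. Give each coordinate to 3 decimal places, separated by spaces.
after link 1: o_1 = (2.5000, -4.3301, 1.0000)
after link 2: o_2 = (0.1519, -6.2631, 0.1340)
after link 3: o_3 = (1.2345, -9.1381, 2.8840)
after link 4: o_4 = (1.7195, -11.5311, 0.8744)
after link 5: o_5 = (0.7934, -8.1340, 2.7722)
after link 6: o_6 = (-2.0262, -3.8881, 2.9226)

-2.026 -3.888 2.923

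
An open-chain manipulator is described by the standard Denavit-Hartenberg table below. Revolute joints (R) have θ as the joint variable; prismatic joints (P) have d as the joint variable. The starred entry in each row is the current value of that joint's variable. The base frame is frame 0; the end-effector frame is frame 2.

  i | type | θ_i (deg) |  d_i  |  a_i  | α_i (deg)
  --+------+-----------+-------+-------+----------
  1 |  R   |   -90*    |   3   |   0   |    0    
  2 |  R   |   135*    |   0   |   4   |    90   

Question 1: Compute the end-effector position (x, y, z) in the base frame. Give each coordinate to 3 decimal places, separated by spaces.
2.828 2.828 3.000

after link 1: o_1 = (0.0000, 0.0000, 3.0000)
after link 2: o_2 = (2.8284, 2.8284, 3.0000)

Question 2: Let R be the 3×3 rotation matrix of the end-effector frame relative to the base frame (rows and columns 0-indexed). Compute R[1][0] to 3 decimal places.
0.707

End-effector x-axis (col 0 of R) = (0.7071,0.7071,0.0000)
R[1][0] = 0.7071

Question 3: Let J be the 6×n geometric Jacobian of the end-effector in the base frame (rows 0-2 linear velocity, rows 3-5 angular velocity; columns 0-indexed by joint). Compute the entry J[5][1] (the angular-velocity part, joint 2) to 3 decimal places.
1.000

axis z_1 = (0.0000,0.0000,1.0000); lever o_n−o_1 = (2.8284,2.8284,0.0000)
cross product → J_v[:, 1] = (-2.8284,2.8284,0.0000)
J_ω[:, 1] = z_1
entry J[5][1] = 1.0000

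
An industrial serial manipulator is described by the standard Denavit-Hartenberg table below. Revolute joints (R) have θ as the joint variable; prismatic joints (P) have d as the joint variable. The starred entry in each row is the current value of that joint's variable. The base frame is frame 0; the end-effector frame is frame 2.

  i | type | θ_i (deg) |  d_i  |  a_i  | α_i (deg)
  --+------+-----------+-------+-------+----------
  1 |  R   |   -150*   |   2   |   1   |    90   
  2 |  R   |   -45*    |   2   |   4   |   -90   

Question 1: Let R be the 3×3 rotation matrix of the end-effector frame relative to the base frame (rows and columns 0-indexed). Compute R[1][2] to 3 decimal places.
End-effector z-axis (col 2 of R) = (-0.6124,-0.3536,0.7071)
R[1][2] = -0.3536

-0.354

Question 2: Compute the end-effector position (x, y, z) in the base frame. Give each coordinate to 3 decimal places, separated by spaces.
-4.316 -0.182 -0.828

after link 1: o_1 = (-0.8660, -0.5000, 2.0000)
after link 2: o_2 = (-4.3155, -0.1822, -0.8284)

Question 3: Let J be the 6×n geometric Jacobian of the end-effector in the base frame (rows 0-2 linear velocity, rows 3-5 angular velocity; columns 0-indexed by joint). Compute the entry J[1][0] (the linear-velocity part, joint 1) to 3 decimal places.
-4.316

axis z_0 = ẑ; lever o_n−o_0 = (-4.3155,-0.1822,-0.8284)
cross product → J_v[:, 0] = (0.1822,-4.3155,0.0000)
J_ω[:, 0] = z_0
entry J[1][0] = -4.3155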